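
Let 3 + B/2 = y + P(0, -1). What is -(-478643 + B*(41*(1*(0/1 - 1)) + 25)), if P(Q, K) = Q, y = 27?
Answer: 479411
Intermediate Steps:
B = 48 (B = -6 + 2*(27 + 0) = -6 + 2*27 = -6 + 54 = 48)
-(-478643 + B*(41*(1*(0/1 - 1)) + 25)) = -(-478643 + 48*(41*(1*(0/1 - 1)) + 25)) = -(-478643 + 48*(41*(1*(0*1 - 1)) + 25)) = -(-478643 + 48*(41*(1*(0 - 1)) + 25)) = -(-478643 + 48*(41*(1*(-1)) + 25)) = -(-478643 + 48*(41*(-1) + 25)) = -(-478643 + 48*(-41 + 25)) = -(-478643 + 48*(-16)) = -(-478643 - 768) = -1*(-479411) = 479411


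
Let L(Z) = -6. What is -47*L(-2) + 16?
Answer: 298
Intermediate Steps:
-47*L(-2) + 16 = -47*(-6) + 16 = 282 + 16 = 298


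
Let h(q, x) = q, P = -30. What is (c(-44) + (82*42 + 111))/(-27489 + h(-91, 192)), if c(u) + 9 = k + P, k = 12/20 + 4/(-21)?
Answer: -369223/2895900 ≈ -0.12750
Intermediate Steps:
k = 43/105 (k = 12*(1/20) + 4*(-1/21) = ⅗ - 4/21 = 43/105 ≈ 0.40952)
c(u) = -4052/105 (c(u) = -9 + (43/105 - 30) = -9 - 3107/105 = -4052/105)
(c(-44) + (82*42 + 111))/(-27489 + h(-91, 192)) = (-4052/105 + (82*42 + 111))/(-27489 - 91) = (-4052/105 + (3444 + 111))/(-27580) = (-4052/105 + 3555)*(-1/27580) = (369223/105)*(-1/27580) = -369223/2895900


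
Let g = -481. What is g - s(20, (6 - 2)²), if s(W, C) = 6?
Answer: -487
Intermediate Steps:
g - s(20, (6 - 2)²) = -481 - 1*6 = -481 - 6 = -487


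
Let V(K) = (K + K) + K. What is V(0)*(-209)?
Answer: 0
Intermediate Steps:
V(K) = 3*K (V(K) = 2*K + K = 3*K)
V(0)*(-209) = (3*0)*(-209) = 0*(-209) = 0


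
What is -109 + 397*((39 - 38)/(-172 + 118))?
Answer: -6283/54 ≈ -116.35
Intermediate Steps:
-109 + 397*((39 - 38)/(-172 + 118)) = -109 + 397*(1/(-54)) = -109 + 397*(1*(-1/54)) = -109 + 397*(-1/54) = -109 - 397/54 = -6283/54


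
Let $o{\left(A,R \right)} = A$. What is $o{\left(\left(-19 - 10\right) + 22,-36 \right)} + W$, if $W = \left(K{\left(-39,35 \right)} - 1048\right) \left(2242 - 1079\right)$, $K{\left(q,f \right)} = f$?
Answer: $-1178126$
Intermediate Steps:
$W = -1178119$ ($W = \left(35 - 1048\right) \left(2242 - 1079\right) = \left(-1013\right) 1163 = -1178119$)
$o{\left(\left(-19 - 10\right) + 22,-36 \right)} + W = \left(\left(-19 - 10\right) + 22\right) - 1178119 = \left(-29 + 22\right) - 1178119 = -7 - 1178119 = -1178126$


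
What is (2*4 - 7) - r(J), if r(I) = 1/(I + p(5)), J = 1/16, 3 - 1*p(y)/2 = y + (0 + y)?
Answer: 239/223 ≈ 1.0717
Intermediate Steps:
p(y) = 6 - 4*y (p(y) = 6 - 2*(y + (0 + y)) = 6 - 2*(y + y) = 6 - 4*y)
J = 1/16 ≈ 0.062500
r(I) = 1/(-14 + I) (r(I) = 1/(I + (6 - 4*5)) = 1/(I + (6 - 20)) = 1/(I - 14) = 1/(-14 + I))
(2*4 - 7) - r(J) = (2*4 - 7) - 1/(-14 + 1/16) = (8 - 7) - 1/(-223/16) = 1 - 1*(-16/223) = 1 + 16/223 = 239/223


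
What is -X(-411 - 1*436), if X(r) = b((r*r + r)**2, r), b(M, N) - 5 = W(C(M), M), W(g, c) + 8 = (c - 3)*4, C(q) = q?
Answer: -2053844399361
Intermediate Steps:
W(g, c) = -20 + 4*c (W(g, c) = -8 + (c - 3)*4 = -8 + (-3 + c)*4 = -8 + (-12 + 4*c) = -20 + 4*c)
b(M, N) = -15 + 4*M (b(M, N) = 5 + (-20 + 4*M) = -15 + 4*M)
X(r) = -15 + 4*(r + r**2)**2 (X(r) = -15 + 4*(r*r + r)**2 = -15 + 4*(r**2 + r)**2 = -15 + 4*(r + r**2)**2)
-X(-411 - 1*436) = -(-15 + 4*(-411 - 1*436)**2*(1 + (-411 - 1*436))**2) = -(-15 + 4*(-411 - 436)**2*(1 + (-411 - 436))**2) = -(-15 + 4*(-847)**2*(1 - 847)**2) = -(-15 + 4*717409*(-846)**2) = -(-15 + 4*717409*715716) = -(-15 + 2053844399376) = -1*2053844399361 = -2053844399361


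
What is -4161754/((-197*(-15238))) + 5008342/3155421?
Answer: 951192882289/4736107062003 ≈ 0.20084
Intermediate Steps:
-4161754/((-197*(-15238))) + 5008342/3155421 = -4161754/3001886 + 5008342*(1/3155421) = -4161754*1/3001886 + 5008342/3155421 = -2080877/1500943 + 5008342/3155421 = 951192882289/4736107062003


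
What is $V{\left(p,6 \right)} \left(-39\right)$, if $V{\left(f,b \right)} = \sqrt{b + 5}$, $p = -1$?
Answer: $- 39 \sqrt{11} \approx -129.35$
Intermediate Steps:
$V{\left(f,b \right)} = \sqrt{5 + b}$
$V{\left(p,6 \right)} \left(-39\right) = \sqrt{5 + 6} \left(-39\right) = \sqrt{11} \left(-39\right) = - 39 \sqrt{11}$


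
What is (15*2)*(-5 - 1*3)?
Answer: -240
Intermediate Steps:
(15*2)*(-5 - 1*3) = 30*(-5 - 3) = 30*(-8) = -240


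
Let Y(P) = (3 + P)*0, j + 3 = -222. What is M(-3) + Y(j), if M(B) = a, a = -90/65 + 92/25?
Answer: 746/325 ≈ 2.2954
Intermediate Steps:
a = 746/325 (a = -90*1/65 + 92*(1/25) = -18/13 + 92/25 = 746/325 ≈ 2.2954)
j = -225 (j = -3 - 222 = -225)
M(B) = 746/325
Y(P) = 0
M(-3) + Y(j) = 746/325 + 0 = 746/325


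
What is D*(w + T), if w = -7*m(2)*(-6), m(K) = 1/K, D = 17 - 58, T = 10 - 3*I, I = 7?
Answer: -410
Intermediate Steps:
T = -11 (T = 10 - 3*7 = 10 - 21 = -11)
D = -41
w = 21 (w = -7/2*(-6) = 21)
D*(w + T) = -41*(21 - 11) = -41*10 = -410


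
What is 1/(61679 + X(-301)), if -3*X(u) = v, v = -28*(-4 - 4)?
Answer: 3/184813 ≈ 1.6233e-5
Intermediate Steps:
v = 224 (v = -28*(-8) = 224)
X(u) = -224/3 (X(u) = -1/3*224 = -224/3)
1/(61679 + X(-301)) = 1/(61679 - 224/3) = 1/(184813/3) = 3/184813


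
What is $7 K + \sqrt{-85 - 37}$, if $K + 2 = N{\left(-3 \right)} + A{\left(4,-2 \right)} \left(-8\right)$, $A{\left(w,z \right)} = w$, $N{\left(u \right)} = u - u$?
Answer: $-238 + i \sqrt{122} \approx -238.0 + 11.045 i$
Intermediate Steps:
$N{\left(u \right)} = 0$
$K = -34$ ($K = -2 + \left(0 + 4 \left(-8\right)\right) = -2 + \left(0 - 32\right) = -2 - 32 = -34$)
$7 K + \sqrt{-85 - 37} = 7 \left(-34\right) + \sqrt{-85 - 37} = -238 + \sqrt{-122} = -238 + i \sqrt{122}$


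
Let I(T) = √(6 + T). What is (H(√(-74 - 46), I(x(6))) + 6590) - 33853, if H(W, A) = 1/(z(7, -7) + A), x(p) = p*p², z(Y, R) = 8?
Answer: -2153781/79 + √222/158 ≈ -27263.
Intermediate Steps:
x(p) = p³
H(W, A) = 1/(8 + A)
(H(√(-74 - 46), I(x(6))) + 6590) - 33853 = (1/(8 + √(6 + 6³)) + 6590) - 33853 = (1/(8 + √(6 + 216)) + 6590) - 33853 = (1/(8 + √222) + 6590) - 33853 = (6590 + 1/(8 + √222)) - 33853 = -27263 + 1/(8 + √222)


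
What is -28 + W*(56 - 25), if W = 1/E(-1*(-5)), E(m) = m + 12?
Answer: -445/17 ≈ -26.176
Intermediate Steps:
E(m) = 12 + m
W = 1/17 (W = 1/(12 - 1*(-5)) = 1/(12 + 5) = 1/17 ≈ 0.058824)
-28 + W*(56 - 25) = -28 + (56 - 25)/17 = -28 + (1/17)*31 = -28 + 31/17 = -445/17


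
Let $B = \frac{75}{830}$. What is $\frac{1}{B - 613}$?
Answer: $- \frac{166}{101743} \approx -0.0016316$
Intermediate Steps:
$B = \frac{15}{166}$ ($B = 75 \cdot \frac{1}{830} = \frac{15}{166} \approx 0.090361$)
$\frac{1}{B - 613} = \frac{1}{\frac{15}{166} - 613} = \frac{1}{- \frac{101743}{166}} = - \frac{166}{101743}$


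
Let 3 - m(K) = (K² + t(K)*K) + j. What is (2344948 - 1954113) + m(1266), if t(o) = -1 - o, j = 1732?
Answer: 390372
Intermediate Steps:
m(K) = -1729 - K² - K*(-1 - K) (m(K) = 3 - ((K² + (-1 - K)*K) + 1732) = 3 - ((K² + K*(-1 - K)) + 1732) = 3 - (1732 + K² + K*(-1 - K)) = 3 + (-1732 - K² - K*(-1 - K)) = -1729 - K² - K*(-1 - K))
(2344948 - 1954113) + m(1266) = (2344948 - 1954113) + (-1729 + 1266) = 390835 - 463 = 390372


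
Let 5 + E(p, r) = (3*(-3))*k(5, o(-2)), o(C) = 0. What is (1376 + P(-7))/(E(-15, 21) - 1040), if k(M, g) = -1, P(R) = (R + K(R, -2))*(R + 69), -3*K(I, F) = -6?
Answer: -533/518 ≈ -1.0290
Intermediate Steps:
K(I, F) = 2 (K(I, F) = -⅓*(-6) = 2)
P(R) = (2 + R)*(69 + R) (P(R) = (R + 2)*(R + 69) = (2 + R)*(69 + R))
E(p, r) = 4 (E(p, r) = -5 + (3*(-3))*(-1) = -5 - 9*(-1) = -5 + 9 = 4)
(1376 + P(-7))/(E(-15, 21) - 1040) = (1376 + (138 + (-7)² + 71*(-7)))/(4 - 1040) = (1376 + (138 + 49 - 497))/(-1036) = (1376 - 310)*(-1/1036) = 1066*(-1/1036) = -533/518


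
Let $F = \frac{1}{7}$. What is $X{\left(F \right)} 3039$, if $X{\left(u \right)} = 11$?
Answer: $33429$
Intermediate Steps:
$F = \frac{1}{7} \approx 0.14286$
$X{\left(F \right)} 3039 = 11 \cdot 3039 = 33429$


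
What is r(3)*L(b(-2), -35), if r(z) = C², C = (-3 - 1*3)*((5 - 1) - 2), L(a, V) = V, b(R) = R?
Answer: -5040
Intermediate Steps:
C = -12 (C = (-3 - 3)*(4 - 2) = -6*2 = -12)
r(z) = 144 (r(z) = (-12)² = 144)
r(3)*L(b(-2), -35) = 144*(-35) = -5040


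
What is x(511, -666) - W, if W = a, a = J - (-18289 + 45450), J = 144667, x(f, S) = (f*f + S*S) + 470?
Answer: 587641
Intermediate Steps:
x(f, S) = 470 + S² + f² (x(f, S) = (f² + S²) + 470 = (S² + f²) + 470 = 470 + S² + f²)
a = 117506 (a = 144667 - (-18289 + 45450) = 144667 - 1*27161 = 144667 - 27161 = 117506)
W = 117506
x(511, -666) - W = (470 + (-666)² + 511²) - 1*117506 = (470 + 443556 + 261121) - 117506 = 705147 - 117506 = 587641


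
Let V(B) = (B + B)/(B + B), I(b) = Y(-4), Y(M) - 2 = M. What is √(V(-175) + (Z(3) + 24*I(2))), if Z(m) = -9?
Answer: 2*I*√14 ≈ 7.4833*I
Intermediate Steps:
Y(M) = 2 + M
I(b) = -2 (I(b) = 2 - 4 = -2)
V(B) = 1 (V(B) = (2*B)/((2*B)) = (2*B)*(1/(2*B)) = 1)
√(V(-175) + (Z(3) + 24*I(2))) = √(1 + (-9 + 24*(-2))) = √(1 + (-9 - 48)) = √(1 - 57) = √(-56) = 2*I*√14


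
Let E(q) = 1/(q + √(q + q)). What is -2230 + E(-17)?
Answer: -42371/19 - I*√34/323 ≈ -2230.1 - 0.018052*I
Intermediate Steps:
E(q) = 1/(q + √2*√q) (E(q) = 1/(q + √(2*q)) = 1/(q + √2*√q))
-2230 + E(-17) = -2230 + 1/(-17 + √2*√(-17)) = -2230 + 1/(-17 + √2*(I*√17)) = -2230 + 1/(-17 + I*√34)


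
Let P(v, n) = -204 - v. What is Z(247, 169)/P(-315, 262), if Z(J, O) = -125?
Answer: -125/111 ≈ -1.1261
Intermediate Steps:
Z(247, 169)/P(-315, 262) = -125/(-204 - 1*(-315)) = -125/(-204 + 315) = -125/111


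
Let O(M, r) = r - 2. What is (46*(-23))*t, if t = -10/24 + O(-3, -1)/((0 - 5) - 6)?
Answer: 10051/66 ≈ 152.29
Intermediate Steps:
O(M, r) = -2 + r
t = -19/132 (t = -10/24 + (-2 - 1)/((0 - 5) - 6) = -10*1/24 - 3/(-5 - 6) = -5/12 - 3/(-11) = -5/12 - 3*(-1/11) = -5/12 + 3/11 = -19/132 ≈ -0.14394)
(46*(-23))*t = (46*(-23))*(-19/132) = -1058*(-19/132) = 10051/66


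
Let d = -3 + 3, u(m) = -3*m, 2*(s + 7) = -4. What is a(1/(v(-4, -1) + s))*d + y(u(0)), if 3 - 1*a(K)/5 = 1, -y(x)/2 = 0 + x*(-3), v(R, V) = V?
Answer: 0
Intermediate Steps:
s = -9 (s = -7 + (½)*(-4) = -7 - 2 = -9)
y(x) = 6*x (y(x) = -2*(0 + x*(-3)) = -2*(0 - 3*x) = -(-6)*x = 6*x)
d = 0
a(K) = 10 (a(K) = 15 - 5*1 = 15 - 5 = 10)
a(1/(v(-4, -1) + s))*d + y(u(0)) = 10*0 + 6*(-3*0) = 0 + 6*0 = 0 + 0 = 0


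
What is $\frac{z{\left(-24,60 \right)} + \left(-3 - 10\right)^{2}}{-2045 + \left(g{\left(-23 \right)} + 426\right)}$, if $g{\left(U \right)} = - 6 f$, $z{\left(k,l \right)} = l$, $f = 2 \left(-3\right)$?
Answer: $- \frac{229}{1583} \approx -0.14466$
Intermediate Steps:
$f = -6$
$g{\left(U \right)} = 36$ ($g{\left(U \right)} = \left(-6\right) \left(-6\right) = 36$)
$\frac{z{\left(-24,60 \right)} + \left(-3 - 10\right)^{2}}{-2045 + \left(g{\left(-23 \right)} + 426\right)} = \frac{60 + \left(-3 - 10\right)^{2}}{-2045 + \left(36 + 426\right)} = \frac{60 + \left(-13\right)^{2}}{-2045 + 462} = \frac{60 + 169}{-1583} = 229 \left(- \frac{1}{1583}\right) = - \frac{229}{1583}$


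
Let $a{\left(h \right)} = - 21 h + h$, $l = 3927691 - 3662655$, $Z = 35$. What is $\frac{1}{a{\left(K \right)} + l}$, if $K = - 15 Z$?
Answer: $\frac{1}{275536} \approx 3.6293 \cdot 10^{-6}$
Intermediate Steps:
$K = -525$ ($K = \left(-15\right) 35 = -525$)
$l = 265036$
$a{\left(h \right)} = - 20 h$
$\frac{1}{a{\left(K \right)} + l} = \frac{1}{\left(-20\right) \left(-525\right) + 265036} = \frac{1}{10500 + 265036} = \frac{1}{275536}$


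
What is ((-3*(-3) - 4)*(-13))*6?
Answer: -390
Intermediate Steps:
((-3*(-3) - 4)*(-13))*6 = ((9 - 4)*(-13))*6 = (5*(-13))*6 = -65*6 = -390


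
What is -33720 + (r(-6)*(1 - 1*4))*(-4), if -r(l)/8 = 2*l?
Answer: -32568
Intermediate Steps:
r(l) = -16*l
-33720 + (r(-6)*(1 - 1*4))*(-4) = -33720 + ((-16*(-6))*(1 - 1*4))*(-4) = -33720 + (96*(1 - 4))*(-4) = -33720 + (96*(-3))*(-4) = -33720 - 288*(-4) = -33720 + 1152 = -32568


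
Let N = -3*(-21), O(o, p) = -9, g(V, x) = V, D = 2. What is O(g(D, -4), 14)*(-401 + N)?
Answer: 3042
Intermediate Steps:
N = 63
O(g(D, -4), 14)*(-401 + N) = -9*(-401 + 63) = -9*(-338) = 3042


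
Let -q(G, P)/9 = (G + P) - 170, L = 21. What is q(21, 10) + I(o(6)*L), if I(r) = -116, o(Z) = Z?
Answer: 1135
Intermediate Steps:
q(G, P) = 1530 - 9*G - 9*P (q(G, P) = -9*((G + P) - 170) = -9*(-170 + G + P) = 1530 - 9*G - 9*P)
q(21, 10) + I(o(6)*L) = (1530 - 9*21 - 9*10) - 116 = (1530 - 189 - 90) - 116 = 1251 - 116 = 1135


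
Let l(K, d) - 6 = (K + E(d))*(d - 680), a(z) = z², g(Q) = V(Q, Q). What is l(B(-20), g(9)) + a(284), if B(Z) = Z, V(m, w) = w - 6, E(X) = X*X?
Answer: 88109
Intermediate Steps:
E(X) = X²
V(m, w) = -6 + w
g(Q) = -6 + Q
l(K, d) = 6 + (-680 + d)*(K + d²) (l(K, d) = 6 + (K + d²)*(d - 680) = 6 + (K + d²)*(-680 + d) = 6 + (-680 + d)*(K + d²))
l(B(-20), g(9)) + a(284) = (6 + (-6 + 9)³ - 680*(-20) - 680*(-6 + 9)² - 20*(-6 + 9)) + 284² = (6 + 3³ + 13600 - 680*3² - 20*3) + 80656 = (6 + 27 + 13600 - 680*9 - 60) + 80656 = (6 + 27 + 13600 - 6120 - 60) + 80656 = 7453 + 80656 = 88109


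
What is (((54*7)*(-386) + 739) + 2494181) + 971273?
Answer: 3320285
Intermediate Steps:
(((54*7)*(-386) + 739) + 2494181) + 971273 = ((378*(-386) + 739) + 2494181) + 971273 = ((-145908 + 739) + 2494181) + 971273 = (-145169 + 2494181) + 971273 = 2349012 + 971273 = 3320285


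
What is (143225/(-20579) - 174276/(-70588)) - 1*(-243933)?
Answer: 88584495126805/363157613 ≈ 2.4393e+5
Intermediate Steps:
(143225/(-20579) - 174276/(-70588)) - 1*(-243933) = (143225*(-1/20579) - 174276*(-1/70588)) + 243933 = (-143225/20579 + 43569/17647) + 243933 = -1630885124/363157613 + 243933 = 88584495126805/363157613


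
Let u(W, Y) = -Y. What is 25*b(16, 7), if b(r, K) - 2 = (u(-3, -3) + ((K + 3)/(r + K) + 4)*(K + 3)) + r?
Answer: 37575/23 ≈ 1633.7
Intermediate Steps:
b(r, K) = 5 + r + (3 + K)*(4 + (3 + K)/(K + r)) (b(r, K) = 2 + ((-1*(-3) + ((K + 3)/(r + K) + 4)*(K + 3)) + r) = 2 + ((3 + ((3 + K)/(K + r) + 4)*(3 + K)) + r) = 2 + ((3 + (4 + (3 + K)/(K + r))*(3 + K)) + r) = 2 + ((3 + (3 + K)*(4 + (3 + K)/(K + r))) + r) = 2 + (3 + r + (3 + K)*(4 + (3 + K)/(K + r))) = 5 + r + (3 + K)*(4 + (3 + K)/(K + r)))
25*b(16, 7) = 25*((9 + 16² + 5*7² + 17*16 + 23*7 + 5*7*16)/(7 + 16)) = 25*((9 + 256 + 5*49 + 272 + 161 + 560)/23) = 25*((9 + 256 + 245 + 272 + 161 + 560)/23) = 25*((1/23)*1503) = 25*(1503/23) = 37575/23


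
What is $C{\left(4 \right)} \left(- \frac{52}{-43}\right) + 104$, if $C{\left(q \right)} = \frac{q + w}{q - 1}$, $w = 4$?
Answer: $\frac{13832}{129} \approx 107.22$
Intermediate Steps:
$C{\left(q \right)} = \frac{4 + q}{-1 + q}$ ($C{\left(q \right)} = \frac{q + 4}{q - 1} = \frac{4 + q}{-1 + q}$)
$C{\left(4 \right)} \left(- \frac{52}{-43}\right) + 104 = \frac{4 + 4}{-1 + 4} \left(- \frac{52}{-43}\right) + 104 = \frac{1}{3} \cdot 8 \left(\left(-52\right) \left(- \frac{1}{43}\right)\right) + 104 = \frac{1}{3} \cdot 8 \cdot \frac{52}{43} + 104 = \frac{8}{3} \cdot \frac{52}{43} + 104 = \frac{416}{129} + 104 = \frac{13832}{129}$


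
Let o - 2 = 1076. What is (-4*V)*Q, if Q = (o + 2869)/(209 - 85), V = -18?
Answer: 71046/31 ≈ 2291.8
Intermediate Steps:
o = 1078 (o = 2 + 1076 = 1078)
Q = 3947/124 (Q = (1078 + 2869)/(209 - 85) = 3947/124 ≈ 31.831)
(-4*V)*Q = -4*(-18)*(3947/124) = 72*(3947/124) = 71046/31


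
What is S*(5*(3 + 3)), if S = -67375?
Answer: -2021250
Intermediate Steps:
S*(5*(3 + 3)) = -336875*(3 + 3) = -336875*6 = -67375*30 = -2021250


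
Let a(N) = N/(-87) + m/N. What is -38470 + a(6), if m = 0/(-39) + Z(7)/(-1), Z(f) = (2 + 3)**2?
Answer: -6694517/174 ≈ -38474.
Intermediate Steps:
Z(f) = 25 (Z(f) = 5**2 = 25)
m = -25 (m = 0/(-39) + 25/(-1) = 0*(-1/39) + 25*(-1) = 0 - 25 = -25)
a(N) = -25/N - N/87 (a(N) = N/(-87) - 25/N = N*(-1/87) - 25/N = -N/87 - 25/N = -25/N - N/87)
-38470 + a(6) = -38470 + (-25/6 - 1/87*6) = -38470 + (-25*1/6 - 2/29) = -38470 + (-25/6 - 2/29) = -38470 - 737/174 = -6694517/174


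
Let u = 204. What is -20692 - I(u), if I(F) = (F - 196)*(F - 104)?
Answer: -21492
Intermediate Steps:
I(F) = (-196 + F)*(-104 + F)
-20692 - I(u) = -20692 - (20384 + 204**2 - 300*204) = -20692 - (20384 + 41616 - 61200) = -20692 - 1*800 = -20692 - 800 = -21492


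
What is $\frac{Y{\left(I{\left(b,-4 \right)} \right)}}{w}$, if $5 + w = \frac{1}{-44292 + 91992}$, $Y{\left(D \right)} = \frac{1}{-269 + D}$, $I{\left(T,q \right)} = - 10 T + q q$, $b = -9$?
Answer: $\frac{47700}{38875337} \approx 0.001227$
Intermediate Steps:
$I{\left(T,q \right)} = q^{2} - 10 T$ ($I{\left(T,q \right)} = - 10 T + q^{2} = q^{2} - 10 T$)
$w = - \frac{238499}{47700}$ ($w = -5 + \frac{1}{-44292 + 91992} = -5 + \frac{1}{47700} = - \frac{238499}{47700} \approx -5.0$)
$\frac{Y{\left(I{\left(b,-4 \right)} \right)}}{w} = \frac{1}{\left(-269 + \left(\left(-4\right)^{2} - -90\right)\right) \left(- \frac{238499}{47700}\right)} = \frac{1}{-269 + \left(16 + 90\right)} \left(- \frac{47700}{238499}\right) = \frac{1}{-269 + 106} \left(- \frac{47700}{238499}\right) = \frac{1}{-163} \left(- \frac{47700}{238499}\right) = \left(- \frac{1}{163}\right) \left(- \frac{47700}{238499}\right) = \frac{47700}{38875337}$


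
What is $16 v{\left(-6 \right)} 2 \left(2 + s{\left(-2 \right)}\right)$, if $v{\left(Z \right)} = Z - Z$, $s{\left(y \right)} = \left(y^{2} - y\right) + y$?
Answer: $0$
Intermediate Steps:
$s{\left(y \right)} = y^{2}$
$v{\left(Z \right)} = 0$
$16 v{\left(-6 \right)} 2 \left(2 + s{\left(-2 \right)}\right) = 16 \cdot 0 \cdot 2 \left(2 + \left(-2\right)^{2}\right) = 0 \cdot 2 \left(2 + 4\right) = 0 \cdot 2 \cdot 6 = 0 \cdot 12 = 0$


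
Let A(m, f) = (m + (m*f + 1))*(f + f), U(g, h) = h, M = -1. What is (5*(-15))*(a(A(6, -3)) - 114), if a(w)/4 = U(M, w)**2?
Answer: -1298250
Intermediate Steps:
A(m, f) = 2*f*(1 + m + f*m) (A(m, f) = (m + (f*m + 1))*(2*f) = (m + (1 + f*m))*(2*f) = (1 + m + f*m)*(2*f) = 2*f*(1 + m + f*m))
a(w) = 4*w**2
(5*(-15))*(a(A(6, -3)) - 114) = (5*(-15))*(4*(2*(-3)*(1 + 6 - 3*6))**2 - 114) = -75*(4*(2*(-3)*(1 + 6 - 18))**2 - 114) = -75*(4*(2*(-3)*(-11))**2 - 114) = -75*(4*66**2 - 114) = -75*(4*4356 - 114) = -75*(17424 - 114) = -75*17310 = -1298250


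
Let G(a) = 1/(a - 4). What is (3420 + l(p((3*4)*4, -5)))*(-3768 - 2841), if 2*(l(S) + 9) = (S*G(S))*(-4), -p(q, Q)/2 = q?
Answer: -563265243/25 ≈ -2.2531e+7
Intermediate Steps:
G(a) = 1/(-4 + a)
p(q, Q) = -2*q
l(S) = -9 - 2*S/(-4 + S) (l(S) = -9 + ((S/(-4 + S))*(-4))/2 = -9 + (-4*S/(-4 + S))/2 = -9 - 2*S/(-4 + S))
(3420 + l(p((3*4)*4, -5)))*(-3768 - 2841) = (3420 + (36 - (-22)*(3*4)*4)/(-4 - 2*3*4*4))*(-3768 - 2841) = (3420 + (36 - (-22)*12*4)/(-4 - 24*4))*(-6609) = (3420 + (36 - (-22)*48)/(-4 - 2*48))*(-6609) = (3420 + (36 - 11*(-96))/(-4 - 96))*(-6609) = (3420 + (36 + 1056)/(-100))*(-6609) = (3420 - 1/100*1092)*(-6609) = (3420 - 273/25)*(-6609) = (85227/25)*(-6609) = -563265243/25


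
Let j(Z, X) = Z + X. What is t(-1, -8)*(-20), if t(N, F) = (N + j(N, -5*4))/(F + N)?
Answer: -440/9 ≈ -48.889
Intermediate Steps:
j(Z, X) = X + Z
t(N, F) = (-20 + 2*N)/(F + N) (t(N, F) = (N + (-5*4 + N))/(F + N) = (N + (-20 + N))/(F + N) = (-20 + 2*N)/(F + N))
t(-1, -8)*(-20) = (2*(-10 - 1)/(-8 - 1))*(-20) = (2*(-11)/(-9))*(-20) = (2*(-⅑)*(-11))*(-20) = (22/9)*(-20) = -440/9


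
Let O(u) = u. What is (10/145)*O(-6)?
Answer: -12/29 ≈ -0.41379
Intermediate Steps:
(10/145)*O(-6) = (10/145)*(-6) = (10*(1/145))*(-6) = (2/29)*(-6) = -12/29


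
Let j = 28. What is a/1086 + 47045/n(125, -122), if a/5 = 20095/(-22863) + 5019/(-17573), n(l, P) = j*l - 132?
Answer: 10259488172791625/734769359887176 ≈ 13.963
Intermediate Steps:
n(l, P) = -132 + 28*l (n(l, P) = 28*l - 132 = -132 + 28*l)
a = -2339394160/401771499 (a = 5*(20095/(-22863) + 5019/(-17573)) = 5*(20095*(-1/22863) + 5019*(-1/17573)) = 5*(-20095/22863 - 5019/17573) = 5*(-467878832/401771499) = -2339394160/401771499 ≈ -5.8227)
a/1086 + 47045/n(125, -122) = -2339394160/401771499/1086 + 47045/(-132 + 28*125) = -2339394160/401771499*1/1086 + 47045/(-132 + 3500) = -1169697080/218161923957 + 47045/3368 = 10259488172791625/734769359887176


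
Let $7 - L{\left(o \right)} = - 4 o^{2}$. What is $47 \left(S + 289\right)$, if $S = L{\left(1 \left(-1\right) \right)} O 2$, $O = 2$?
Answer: $15651$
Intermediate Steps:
$L{\left(o \right)} = 7 + 4 o^{2}$ ($L{\left(o \right)} = 7 - - 4 o^{2} = 7 + 4 o^{2}$)
$S = 44$ ($S = \left(7 + 4 \left(1 \left(-1\right)\right)^{2}\right) 2 \cdot 2 = \left(7 + 4 \left(-1\right)^{2}\right) 2 \cdot 2 = \left(7 + 4 \cdot 1\right) 2 \cdot 2 = \left(7 + 4\right) 2 \cdot 2 = 11 \cdot 2 \cdot 2 = 22 \cdot 2 = 44$)
$47 \left(S + 289\right) = 47 \left(44 + 289\right) = 47 \cdot 333 = 15651$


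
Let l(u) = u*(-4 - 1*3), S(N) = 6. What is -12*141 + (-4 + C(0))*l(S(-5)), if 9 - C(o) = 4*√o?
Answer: -1902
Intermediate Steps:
l(u) = -7*u (l(u) = u*(-4 - 3) = u*(-7) = -7*u)
C(o) = 9 - 4*√o
-12*141 + (-4 + C(0))*l(S(-5)) = -12*141 + (-4 + (9 - 4*√0))*(-7*6) = -1692 + (-4 + (9 - 4*0))*(-42) = -1692 + (-4 + (9 + 0))*(-42) = -1692 + (-4 + 9)*(-42) = -1692 + 5*(-42) = -1692 - 210 = -1902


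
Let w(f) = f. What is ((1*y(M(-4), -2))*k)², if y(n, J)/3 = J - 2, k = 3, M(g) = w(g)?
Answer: 1296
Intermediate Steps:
M(g) = g
y(n, J) = -6 + 3*J (y(n, J) = 3*(J - 2) = 3*(-2 + J) = -6 + 3*J)
((1*y(M(-4), -2))*k)² = ((1*(-6 + 3*(-2)))*3)² = ((1*(-6 - 6))*3)² = ((1*(-12))*3)² = (-12*3)² = (-36)² = 1296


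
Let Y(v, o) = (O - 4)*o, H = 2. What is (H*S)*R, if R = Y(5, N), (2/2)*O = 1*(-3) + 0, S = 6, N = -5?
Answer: 420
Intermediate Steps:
O = -3 (O = 1*(-3) + 0 = -3 + 0 = -3)
Y(v, o) = -7*o (Y(v, o) = (-3 - 4)*o = -7*o)
R = 35 (R = -7*(-5) = 35)
(H*S)*R = (2*6)*35 = 12*35 = 420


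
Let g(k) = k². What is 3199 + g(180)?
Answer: 35599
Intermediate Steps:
3199 + g(180) = 3199 + 180² = 3199 + 32400 = 35599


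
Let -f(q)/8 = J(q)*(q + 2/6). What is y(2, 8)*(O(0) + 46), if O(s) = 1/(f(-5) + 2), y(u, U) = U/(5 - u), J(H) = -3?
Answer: 20236/165 ≈ 122.64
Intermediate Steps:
f(q) = 8 + 24*q (f(q) = -(-24)*(q + 2/6) = -(-24)*(q + 2*(⅙)) = -(-24)*(q + ⅓) = -(-24)*(⅓ + q) = -8*(-1 - 3*q) = 8 + 24*q)
O(s) = -1/110 (O(s) = 1/((8 + 24*(-5)) + 2) = 1/((8 - 120) + 2) = 1/(-112 + 2) = 1/(-110) = -1/110)
y(2, 8)*(O(0) + 46) = (-1*8/(-5 + 2))*(-1/110 + 46) = -1*8/(-3)*(5059/110) = -1*8*(-⅓)*(5059/110) = (8/3)*(5059/110) = 20236/165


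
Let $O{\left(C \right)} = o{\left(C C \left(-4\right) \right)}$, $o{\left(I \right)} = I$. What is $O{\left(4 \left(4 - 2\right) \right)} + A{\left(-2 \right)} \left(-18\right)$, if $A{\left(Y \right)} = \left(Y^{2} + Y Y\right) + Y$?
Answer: $-364$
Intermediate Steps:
$A{\left(Y \right)} = Y + 2 Y^{2}$ ($A{\left(Y \right)} = \left(Y^{2} + Y^{2}\right) + Y = 2 Y^{2} + Y = Y + 2 Y^{2}$)
$O{\left(C \right)} = - 4 C^{2}$ ($O{\left(C \right)} = C C \left(-4\right) = C^{2} \left(-4\right) = - 4 C^{2}$)
$O{\left(4 \left(4 - 2\right) \right)} + A{\left(-2 \right)} \left(-18\right) = - 4 \left(4 \left(4 - 2\right)\right)^{2} + - 2 \left(1 + 2 \left(-2\right)\right) \left(-18\right) = - 4 \left(4 \cdot 2\right)^{2} + - 2 \left(1 - 4\right) \left(-18\right) = - 4 \cdot 8^{2} + \left(-2\right) \left(-3\right) \left(-18\right) = \left(-4\right) 64 + 6 \left(-18\right) = -256 - 108 = -364$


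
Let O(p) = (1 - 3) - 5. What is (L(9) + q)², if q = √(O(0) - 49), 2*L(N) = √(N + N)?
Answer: -103/2 + 12*I*√7 ≈ -51.5 + 31.749*I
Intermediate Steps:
O(p) = -7 (O(p) = -2 - 5 = -7)
L(N) = √2*√N/2 (L(N) = √(N + N)/2 = √(2*N)/2 = (√2*√N)/2 = √2*√N/2)
q = 2*I*√14 (q = √(-7 - 49) = √(-56) = 2*I*√14 ≈ 7.4833*I)
(L(9) + q)² = (√2*√9/2 + 2*I*√14)² = ((½)*√2*3 + 2*I*√14)² = (3*√2/2 + 2*I*√14)²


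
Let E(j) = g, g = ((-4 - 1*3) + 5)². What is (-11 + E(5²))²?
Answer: 49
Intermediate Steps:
g = 4 (g = ((-4 - 3) + 5)² = (-7 + 5)² = (-2)² = 4)
E(j) = 4
(-11 + E(5²))² = (-11 + 4)² = (-7)² = 49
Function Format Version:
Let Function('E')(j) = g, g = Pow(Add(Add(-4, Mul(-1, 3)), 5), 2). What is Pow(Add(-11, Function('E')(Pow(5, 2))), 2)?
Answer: 49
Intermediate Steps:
g = 4 (g = Pow(Add(Add(-4, -3), 5), 2) = Pow(Add(-7, 5), 2) = Pow(-2, 2) = 4)
Function('E')(j) = 4
Pow(Add(-11, Function('E')(Pow(5, 2))), 2) = Pow(Add(-11, 4), 2) = Pow(-7, 2) = 49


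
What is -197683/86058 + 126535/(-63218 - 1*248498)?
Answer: -36255151529/13412827764 ≈ -2.7030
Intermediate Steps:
-197683/86058 + 126535/(-63218 - 1*248498) = -197683*1/86058 + 126535/(-63218 - 248498) = -197683/86058 + 126535/(-311716) = -197683/86058 + 126535*(-1/311716) = -197683/86058 - 126535/311716 = -36255151529/13412827764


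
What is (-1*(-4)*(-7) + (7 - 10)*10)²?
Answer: 3364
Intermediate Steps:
(-1*(-4)*(-7) + (7 - 10)*10)² = (4*(-7) - 3*10)² = (-28 - 30)² = (-58)² = 3364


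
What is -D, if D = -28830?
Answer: 28830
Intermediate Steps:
-D = -1*(-28830) = 28830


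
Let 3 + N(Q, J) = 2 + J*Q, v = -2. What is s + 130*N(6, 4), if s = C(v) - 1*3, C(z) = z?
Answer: 2985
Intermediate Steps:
N(Q, J) = -1 + J*Q (N(Q, J) = -3 + (2 + J*Q) = -1 + J*Q)
s = -5 (s = -2 - 1*3 = -2 - 3 = -5)
s + 130*N(6, 4) = -5 + 130*(-1 + 4*6) = -5 + 130*(-1 + 24) = -5 + 130*23 = -5 + 2990 = 2985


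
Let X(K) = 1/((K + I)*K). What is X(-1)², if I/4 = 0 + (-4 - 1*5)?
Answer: 1/1369 ≈ 0.00073046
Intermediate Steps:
I = -36 (I = 4*(0 + (-4 - 1*5)) = 4*(0 + (-4 - 5)) = 4*(0 - 9) = 4*(-9) = -36)
X(K) = 1/(K*(-36 + K)) (X(K) = 1/((K - 36)*K) = 1/((-36 + K)*K) = 1/(K*(-36 + K)))
X(-1)² = (1/((-1)*(-36 - 1)))² = (-1/(-37))² = (-1*(-1/37))² = (1/37)² = 1/1369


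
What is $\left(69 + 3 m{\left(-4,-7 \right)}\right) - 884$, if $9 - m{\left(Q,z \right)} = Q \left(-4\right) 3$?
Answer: $-932$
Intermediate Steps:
$m{\left(Q,z \right)} = 9 + 12 Q$ ($m{\left(Q,z \right)} = 9 - Q \left(-4\right) 3 = 9 - - 4 Q 3 = 9 - - 12 Q = 9 + 12 Q$)
$\left(69 + 3 m{\left(-4,-7 \right)}\right) - 884 = \left(69 + 3 \left(9 + 12 \left(-4\right)\right)\right) - 884 = \left(69 + 3 \left(9 - 48\right)\right) - 884 = \left(69 + 3 \left(-39\right)\right) - 884 = \left(69 - 117\right) - 884 = -48 - 884 = -932$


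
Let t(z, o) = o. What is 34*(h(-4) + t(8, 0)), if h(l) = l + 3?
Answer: -34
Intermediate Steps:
h(l) = 3 + l
34*(h(-4) + t(8, 0)) = 34*((3 - 4) + 0) = 34*(-1 + 0) = 34*(-1) = -34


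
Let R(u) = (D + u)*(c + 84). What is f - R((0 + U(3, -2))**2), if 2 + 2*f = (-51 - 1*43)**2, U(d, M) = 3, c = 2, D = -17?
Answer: 5105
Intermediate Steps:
R(u) = -1462 + 86*u (R(u) = (-17 + u)*(2 + 84) = (-17 + u)*86 = -1462 + 86*u)
f = 4417 (f = -1 + (-51 - 1*43)**2/2 = -1 + (-51 - 43)**2/2 = -1 + (1/2)*(-94)**2 = -1 + (1/2)*8836 = -1 + 4418 = 4417)
f - R((0 + U(3, -2))**2) = 4417 - (-1462 + 86*(0 + 3)**2) = 4417 - (-1462 + 86*3**2) = 4417 - (-1462 + 86*9) = 4417 - (-1462 + 774) = 4417 - 1*(-688) = 4417 + 688 = 5105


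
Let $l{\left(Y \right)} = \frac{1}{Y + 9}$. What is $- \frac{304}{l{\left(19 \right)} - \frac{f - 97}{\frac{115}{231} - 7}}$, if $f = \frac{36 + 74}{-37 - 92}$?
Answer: $\frac{274878016}{13575301} \approx 20.248$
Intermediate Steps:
$f = - \frac{110}{129}$ ($f = \frac{110}{-129} = 110 \left(- \frac{1}{129}\right) = - \frac{110}{129} \approx -0.85271$)
$l{\left(Y \right)} = \frac{1}{9 + Y}$
$- \frac{304}{l{\left(19 \right)} - \frac{f - 97}{\frac{115}{231} - 7}} = - \frac{304}{\frac{1}{9 + 19} - \frac{- \frac{110}{129} - 97}{\frac{115}{231} - 7}} = - \frac{304}{\frac{1}{28} - - \frac{12623}{129 \left(115 \cdot \frac{1}{231} - 7\right)}} = - \frac{304}{\frac{1}{28} - - \frac{12623}{129 \left(\frac{115}{231} - 7\right)}} = - \frac{304}{\frac{1}{28} - - \frac{12623}{129 \left(- \frac{1502}{231}\right)}} = - \frac{304}{\frac{1}{28} - \left(- \frac{12623}{129}\right) \left(- \frac{231}{1502}\right)} = - \frac{304}{\frac{1}{28} - \frac{971971}{64586}} = - \frac{304}{- \frac{13575301}{904204}} = \left(-304\right) \left(- \frac{904204}{13575301}\right) = \frac{274878016}{13575301}$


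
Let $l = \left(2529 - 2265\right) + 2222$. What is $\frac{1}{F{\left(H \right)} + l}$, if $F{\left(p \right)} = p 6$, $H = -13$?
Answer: $\frac{1}{2408} \approx 0.00041528$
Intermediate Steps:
$l = 2486$ ($l = 264 + 2222 = 2486$)
$F{\left(p \right)} = 6 p$
$\frac{1}{F{\left(H \right)} + l} = \frac{1}{6 \left(-13\right) + 2486} = \frac{1}{-78 + 2486} = \frac{1}{2408}$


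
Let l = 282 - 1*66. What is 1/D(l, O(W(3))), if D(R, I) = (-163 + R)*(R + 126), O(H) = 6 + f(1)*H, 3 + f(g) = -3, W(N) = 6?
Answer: 1/18126 ≈ 5.5169e-5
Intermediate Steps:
f(g) = -6 (f(g) = -3 - 3 = -6)
l = 216 (l = 282 - 66 = 216)
O(H) = 6 - 6*H
D(R, I) = (-163 + R)*(126 + R)
1/D(l, O(W(3))) = 1/(-20538 + 216² - 37*216) = 1/(-20538 + 46656 - 7992) = 1/18126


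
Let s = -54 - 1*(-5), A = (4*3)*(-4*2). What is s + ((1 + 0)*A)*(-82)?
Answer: 7823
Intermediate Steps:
A = -96 (A = 12*(-8) = -96)
s = -49 (s = -54 + 5 = -49)
s + ((1 + 0)*A)*(-82) = -49 + ((1 + 0)*(-96))*(-82) = -49 + (1*(-96))*(-82) = -49 - 96*(-82) = -49 + 7872 = 7823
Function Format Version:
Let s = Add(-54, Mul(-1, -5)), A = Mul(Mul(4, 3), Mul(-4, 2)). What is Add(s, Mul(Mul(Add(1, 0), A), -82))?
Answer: 7823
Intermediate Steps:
A = -96 (A = Mul(12, -8) = -96)
s = -49 (s = Add(-54, 5) = -49)
Add(s, Mul(Mul(Add(1, 0), A), -82)) = Add(-49, Mul(Mul(Add(1, 0), -96), -82)) = Add(-49, Mul(Mul(1, -96), -82)) = Add(-49, Mul(-96, -82)) = Add(-49, 7872) = 7823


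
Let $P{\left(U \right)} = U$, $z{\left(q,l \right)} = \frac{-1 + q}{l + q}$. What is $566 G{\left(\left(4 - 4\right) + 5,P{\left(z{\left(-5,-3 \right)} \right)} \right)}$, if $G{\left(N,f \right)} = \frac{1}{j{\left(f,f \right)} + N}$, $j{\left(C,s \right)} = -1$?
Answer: $\frac{283}{2} \approx 141.5$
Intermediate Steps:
$z{\left(q,l \right)} = \frac{-1 + q}{l + q}$
$G{\left(N,f \right)} = \frac{1}{-1 + N}$
$566 G{\left(\left(4 - 4\right) + 5,P{\left(z{\left(-5,-3 \right)} \right)} \right)} = \frac{566}{-1 + \left(\left(4 - 4\right) + 5\right)} = \frac{566}{-1 + \left(0 + 5\right)} = \frac{566}{-1 + 5} = \frac{566}{4} = 566 \cdot \frac{1}{4} = \frac{283}{2}$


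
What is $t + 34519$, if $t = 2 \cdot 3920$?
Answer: $42359$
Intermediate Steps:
$t = 7840$
$t + 34519 = 7840 + 34519 = 42359$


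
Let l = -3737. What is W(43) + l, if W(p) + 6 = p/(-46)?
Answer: -172221/46 ≈ -3743.9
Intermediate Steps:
W(p) = -6 - p/46 (W(p) = -6 + p/(-46) = -6 + p*(-1/46) = -6 - p/46)
W(43) + l = (-6 - 1/46*43) - 3737 = (-6 - 43/46) - 3737 = -319/46 - 3737 = -172221/46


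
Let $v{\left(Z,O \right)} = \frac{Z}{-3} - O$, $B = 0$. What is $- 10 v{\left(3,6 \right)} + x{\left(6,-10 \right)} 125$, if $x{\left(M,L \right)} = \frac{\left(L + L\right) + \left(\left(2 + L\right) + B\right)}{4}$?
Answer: $-805$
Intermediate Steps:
$v{\left(Z,O \right)} = - O - \frac{Z}{3}$ ($v{\left(Z,O \right)} = Z \left(- \frac{1}{3}\right) - O = - \frac{Z}{3} - O = - O - \frac{Z}{3}$)
$x{\left(M,L \right)} = \frac{1}{2} + \frac{3 L}{4}$ ($x{\left(M,L \right)} = \frac{\left(L + L\right) + \left(\left(2 + L\right) + 0\right)}{4} = \left(2 L + \left(2 + L\right)\right) \frac{1}{4} = \left(2 + 3 L\right) \frac{1}{4} = \frac{1}{2} + \frac{3 L}{4}$)
$- 10 v{\left(3,6 \right)} + x{\left(6,-10 \right)} 125 = - 10 \left(\left(-1\right) 6 - 1\right) + \left(\frac{1}{2} + \frac{3}{4} \left(-10\right)\right) 125 = - 10 \left(-6 - 1\right) + \left(\frac{1}{2} - \frac{15}{2}\right) 125 = \left(-10\right) \left(-7\right) - 875 = 70 - 875 = -805$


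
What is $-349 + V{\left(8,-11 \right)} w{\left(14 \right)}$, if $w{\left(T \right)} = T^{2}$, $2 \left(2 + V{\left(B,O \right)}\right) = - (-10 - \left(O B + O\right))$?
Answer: $-9463$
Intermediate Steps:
$V{\left(B,O \right)} = 3 + \frac{O}{2} + \frac{B O}{2}$ ($V{\left(B,O \right)} = -2 + \frac{\left(-1\right) \left(-10 - \left(O B + O\right)\right)}{2} = -2 + \frac{\left(-1\right) \left(-10 - \left(B O + O\right)\right)}{2} = -2 + \frac{\left(-1\right) \left(-10 - \left(O + B O\right)\right)}{2} = -2 + \frac{\left(-1\right) \left(-10 - O - B O\right)}{2} = -2 + \frac{10 + O + B O}{2} = -2 + \left(5 + \frac{O}{2} + \frac{B O}{2}\right) = 3 + \frac{O}{2} + \frac{B O}{2}$)
$-349 + V{\left(8,-11 \right)} w{\left(14 \right)} = -349 + \left(3 + \frac{1}{2} \left(-11\right) + \frac{1}{2} \cdot 8 \left(-11\right)\right) 14^{2} = -349 + \left(3 - \frac{11}{2} - 44\right) 196 = -349 - 9114 = -9463$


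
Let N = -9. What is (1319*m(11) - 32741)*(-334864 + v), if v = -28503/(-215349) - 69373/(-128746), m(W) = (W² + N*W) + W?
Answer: -16689885605536968771/4620887059 ≈ -3.6118e+9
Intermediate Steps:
m(W) = W² - 8*W (m(W) = (W² - 9*W) + W = W² - 8*W)
v = 6203017805/9241774118 (v = -28503*(-1/215349) - 69373*(-1/128746) = 9501/71783 + 69373/128746 = 6203017805/9241774118 ≈ 0.67119)
(1319*m(11) - 32741)*(-334864 + v) = (1319*(11*(-8 + 11)) - 32741)*(-334864 + 6203017805/9241774118) = (1319*(11*3) - 32741)*(-3094731245232147/9241774118) = (1319*33 - 32741)*(-3094731245232147/9241774118) = (43527 - 32741)*(-3094731245232147/9241774118) = 10786*(-3094731245232147/9241774118) = -16689885605536968771/4620887059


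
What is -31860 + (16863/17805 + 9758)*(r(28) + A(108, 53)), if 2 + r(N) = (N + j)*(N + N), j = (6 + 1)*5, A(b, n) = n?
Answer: 207104268129/5935 ≈ 3.4895e+7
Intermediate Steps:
j = 35 (j = 7*5 = 35)
r(N) = -2 + 2*N*(35 + N) (r(N) = -2 + (N + 35)*(N + N) = -2 + (35 + N)*(2*N) = -2 + 2*N*(35 + N))
-31860 + (16863/17805 + 9758)*(r(28) + A(108, 53)) = -31860 + (16863/17805 + 9758)*((-2 + 2*28**2 + 70*28) + 53) = -31860 + (16863*(1/17805) + 9758)*((-2 + 2*784 + 1960) + 53) = -31860 + (5621/5935 + 9758)*((-2 + 1568 + 1960) + 53) = -31860 + 57919351*(3526 + 53)/5935 = -31860 + (57919351/5935)*3579 = -31860 + 207293357229/5935 = 207104268129/5935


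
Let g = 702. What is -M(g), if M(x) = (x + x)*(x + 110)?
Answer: -1140048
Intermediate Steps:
M(x) = 2*x*(110 + x) (M(x) = (2*x)*(110 + x) = 2*x*(110 + x))
-M(g) = -2*702*(110 + 702) = -2*702*812 = -1*1140048 = -1140048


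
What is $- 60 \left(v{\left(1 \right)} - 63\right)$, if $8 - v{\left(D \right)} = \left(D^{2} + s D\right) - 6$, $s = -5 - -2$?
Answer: $2820$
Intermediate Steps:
$s = -3$ ($s = -5 + 2 = -3$)
$v{\left(D \right)} = 14 - D^{2} + 3 D$ ($v{\left(D \right)} = 8 - \left(\left(D^{2} - 3 D\right) - 6\right) = 8 - \left(-6 + D^{2} - 3 D\right) = 8 + \left(6 - D^{2} + 3 D\right) = 14 - D^{2} + 3 D$)
$- 60 \left(v{\left(1 \right)} - 63\right) = - 60 \left(\left(14 - 1^{2} + 3 \cdot 1\right) - 63\right) = - 60 \left(\left(14 - 1 + 3\right) - 63\right) = - 60 \left(16 - 63\right) = \left(-60\right) \left(-47\right) = 2820$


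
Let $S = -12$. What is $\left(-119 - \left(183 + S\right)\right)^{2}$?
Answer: $84100$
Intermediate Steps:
$\left(-119 - \left(183 + S\right)\right)^{2} = \left(-119 - 171\right)^{2} = \left(-290\right)^{2} = 84100$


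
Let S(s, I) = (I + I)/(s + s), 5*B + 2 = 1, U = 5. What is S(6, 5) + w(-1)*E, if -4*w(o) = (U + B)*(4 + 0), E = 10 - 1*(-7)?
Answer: -2423/30 ≈ -80.767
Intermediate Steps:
E = 17 (E = 10 + 7 = 17)
B = -⅕ (B = -⅖ + (⅕)*1 = -⅖ + ⅕ = -⅕ ≈ -0.20000)
S(s, I) = I/s (S(s, I) = (2*I)/((2*s)) = (2*I)*(1/(2*s)) = I/s)
w(o) = -24/5 (w(o) = -(5 - ⅕)*(4 + 0)/4 = -6*4/5 = -¼*96/5 = -24/5)
S(6, 5) + w(-1)*E = 5/6 - 24/5*17 = 5*(⅙) - 408/5 = ⅚ - 408/5 = -2423/30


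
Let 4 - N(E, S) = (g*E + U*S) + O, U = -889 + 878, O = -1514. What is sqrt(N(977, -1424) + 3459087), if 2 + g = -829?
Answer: 2*sqrt(1064207) ≈ 2063.2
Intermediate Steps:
g = -831 (g = -2 - 829 = -831)
U = -11
N(E, S) = 1518 + 11*S + 831*E (N(E, S) = 4 - ((-831*E - 11*S) - 1514) = 4 - (-1514 - 831*E - 11*S) = 4 + (1514 + 11*S + 831*E) = 1518 + 11*S + 831*E)
sqrt(N(977, -1424) + 3459087) = sqrt((1518 + 11*(-1424) + 831*977) + 3459087) = sqrt((1518 - 15664 + 811887) + 3459087) = sqrt(797741 + 3459087) = sqrt(4256828) = 2*sqrt(1064207)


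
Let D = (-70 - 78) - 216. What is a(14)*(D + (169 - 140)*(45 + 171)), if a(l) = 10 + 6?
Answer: 94400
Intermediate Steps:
a(l) = 16
D = -364 (D = -148 - 216 = -364)
a(14)*(D + (169 - 140)*(45 + 171)) = 16*(-364 + (169 - 140)*(45 + 171)) = 16*(-364 + 29*216) = 16*(-364 + 6264) = 16*5900 = 94400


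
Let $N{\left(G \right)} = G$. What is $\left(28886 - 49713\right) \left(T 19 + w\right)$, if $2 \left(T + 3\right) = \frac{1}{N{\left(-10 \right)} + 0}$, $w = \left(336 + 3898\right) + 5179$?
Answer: $- \frac{3896752527}{20} \approx -1.9484 \cdot 10^{8}$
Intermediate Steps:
$w = 9413$ ($w = 4234 + 5179 = 9413$)
$T = - \frac{61}{20}$ ($T = -3 + \frac{1}{2 \left(-10 + 0\right)} = -3 + \frac{1}{2 \left(-10\right)} = -3 + \frac{1}{2} \left(- \frac{1}{10}\right) = -3 - \frac{1}{20} = - \frac{61}{20} \approx -3.05$)
$\left(28886 - 49713\right) \left(T 19 + w\right) = \left(28886 - 49713\right) \left(\left(- \frac{61}{20}\right) 19 + 9413\right) = - 20827 \left(- \frac{1159}{20} + 9413\right) = \left(-20827\right) \frac{187101}{20} = - \frac{3896752527}{20}$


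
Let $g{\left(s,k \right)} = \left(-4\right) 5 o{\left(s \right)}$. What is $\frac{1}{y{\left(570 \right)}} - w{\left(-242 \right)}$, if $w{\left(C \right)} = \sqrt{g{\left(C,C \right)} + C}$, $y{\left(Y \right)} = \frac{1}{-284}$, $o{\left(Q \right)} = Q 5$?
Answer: $-284 - 33 \sqrt{22} \approx -438.78$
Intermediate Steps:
$o{\left(Q \right)} = 5 Q$
$g{\left(s,k \right)} = - 100 s$ ($g{\left(s,k \right)} = \left(-4\right) 5 \cdot 5 s = - 20 \cdot 5 s = - 100 s$)
$y{\left(Y \right)} = - \frac{1}{284}$
$w{\left(C \right)} = 3 \sqrt{11} \sqrt{- C}$ ($w{\left(C \right)} = \sqrt{- 100 C + C} = \sqrt{- 99 C} = 3 \sqrt{11} \sqrt{- C}$)
$\frac{1}{y{\left(570 \right)}} - w{\left(-242 \right)} = \frac{1}{- \frac{1}{284}} - 3 \sqrt{11} \sqrt{\left(-1\right) \left(-242\right)} = -284 - 3 \sqrt{11} \sqrt{242} = -284 - 3 \sqrt{11} \cdot 11 \sqrt{2} = -284 - 33 \sqrt{22}$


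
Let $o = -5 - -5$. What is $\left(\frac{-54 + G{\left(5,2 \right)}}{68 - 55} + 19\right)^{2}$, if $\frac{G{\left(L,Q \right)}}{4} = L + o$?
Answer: $\frac{45369}{169} \approx 268.46$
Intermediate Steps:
$o = 0$ ($o = -5 + 5 = 0$)
$G{\left(L,Q \right)} = 4 L$ ($G{\left(L,Q \right)} = 4 \left(L + 0\right) = 4 L$)
$\left(\frac{-54 + G{\left(5,2 \right)}}{68 - 55} + 19\right)^{2} = \left(\frac{-54 + 4 \cdot 5}{68 - 55} + 19\right)^{2} = \left(\frac{-54 + 20}{13} + 19\right)^{2} = \left(\left(-34\right) \frac{1}{13} + 19\right)^{2} = \left(- \frac{34}{13} + 19\right)^{2} = \left(\frac{213}{13}\right)^{2} = \frac{45369}{169}$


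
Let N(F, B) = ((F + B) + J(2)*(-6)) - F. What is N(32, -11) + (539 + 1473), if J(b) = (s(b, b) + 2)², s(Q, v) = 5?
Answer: 1707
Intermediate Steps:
J(b) = 49 (J(b) = (5 + 2)² = 7² = 49)
N(F, B) = -294 + B (N(F, B) = ((F + B) + 49*(-6)) - F = ((B + F) - 294) - F = (-294 + B + F) - F = -294 + B)
N(32, -11) + (539 + 1473) = (-294 - 11) + (539 + 1473) = -305 + 2012 = 1707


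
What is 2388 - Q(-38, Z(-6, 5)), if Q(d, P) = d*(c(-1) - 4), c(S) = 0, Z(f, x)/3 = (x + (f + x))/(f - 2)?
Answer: 2236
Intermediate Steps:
Z(f, x) = 3*(f + 2*x)/(-2 + f) (Z(f, x) = 3*((x + (f + x))/(f - 2)) = 3*((f + 2*x)/(-2 + f)) = 3*(f + 2*x)/(-2 + f))
Q(d, P) = -4*d (Q(d, P) = d*(0 - 4) = d*(-4) = -4*d)
2388 - Q(-38, Z(-6, 5)) = 2388 - (-4)*(-38) = 2388 - 1*152 = 2388 - 152 = 2236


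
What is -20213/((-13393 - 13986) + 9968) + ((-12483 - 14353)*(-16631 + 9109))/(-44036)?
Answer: -878425296361/191677699 ≈ -4582.8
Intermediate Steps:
-20213/((-13393 - 13986) + 9968) + ((-12483 - 14353)*(-16631 + 9109))/(-44036) = -20213/(-27379 + 9968) - 26836*(-7522)*(-1/44036) = -20213/(-17411) + 201860392*(-1/44036) = -20213*(-1/17411) - 50465098/11009 = 20213/17411 - 50465098/11009 = -878425296361/191677699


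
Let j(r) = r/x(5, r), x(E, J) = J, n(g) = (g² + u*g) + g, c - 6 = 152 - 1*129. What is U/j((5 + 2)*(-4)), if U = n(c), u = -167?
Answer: -3973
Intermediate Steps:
c = 29 (c = 6 + (152 - 1*129) = 6 + (152 - 129) = 6 + 23 = 29)
n(g) = g² - 166*g (n(g) = (g² - 167*g) + g = g² - 166*g)
U = -3973 (U = 29*(-166 + 29) = 29*(-137) = -3973)
j(r) = 1 (j(r) = r/r = 1)
U/j((5 + 2)*(-4)) = -3973/1 = -3973*1 = -3973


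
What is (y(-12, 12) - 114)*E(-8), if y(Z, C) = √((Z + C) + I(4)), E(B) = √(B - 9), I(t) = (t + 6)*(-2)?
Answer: 2*I*√17*(-57 + I*√5) ≈ -18.439 - 470.03*I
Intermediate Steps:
I(t) = -12 - 2*t (I(t) = (6 + t)*(-2) = -12 - 2*t)
E(B) = √(-9 + B)
y(Z, C) = √(-20 + C + Z) (y(Z, C) = √((Z + C) + (-12 - 2*4)) = √((C + Z) + (-12 - 8)) = √((C + Z) - 20) = √(-20 + C + Z))
(y(-12, 12) - 114)*E(-8) = (√(-20 + 12 - 12) - 114)*√(-9 - 8) = (√(-20) - 114)*√(-17) = (2*I*√5 - 114)*(I*√17) = (-114 + 2*I*√5)*(I*√17) = I*√17*(-114 + 2*I*√5)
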